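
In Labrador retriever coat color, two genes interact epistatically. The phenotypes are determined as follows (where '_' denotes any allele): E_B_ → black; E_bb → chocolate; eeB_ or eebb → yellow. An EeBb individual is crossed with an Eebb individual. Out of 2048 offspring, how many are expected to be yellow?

Cross: EeBb × Eebb — consider each gene separately:
E gene: Ee × Ee → 1 EE, 2 Ee, 1 ee → 3 E_ : 1 ee (out of 4)
B gene: Bb × bb → 2 Bb, 2 bb → 2 B_ : 2 bb (out of 4)
Genotype classes (out of 4 × 4 = 16): E_B_ = 3×2 = 6; E_bb = 3×2 = 6; eeB_ = 1×2 = 2; eebb = 1×2 = 2
Apply the phenotype rules: E_B_ (6) → black; E_bb (6) → chocolate; eeB_ (2) + eebb (2) → yellow
Phenotype counts (out of 16): 6 black, 6 chocolate, 4 yellow
yellow: 4 out of 16 → fraction 1/4
Expected count = 1/4 × 2048 = 512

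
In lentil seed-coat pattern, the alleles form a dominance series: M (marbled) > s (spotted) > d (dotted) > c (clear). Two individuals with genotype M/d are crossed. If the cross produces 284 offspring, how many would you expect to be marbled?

Cross: M/d × M/d
Allele dominance: M > s > d > c
Offspring genotypes: 1 M/M, 2 M/d, 1 d/d
Phenotype counts: 3 marbled, 1 dotted
marbled: 3 out of 4 → fraction 3/4
Expected count = 3/4 × 284 = 213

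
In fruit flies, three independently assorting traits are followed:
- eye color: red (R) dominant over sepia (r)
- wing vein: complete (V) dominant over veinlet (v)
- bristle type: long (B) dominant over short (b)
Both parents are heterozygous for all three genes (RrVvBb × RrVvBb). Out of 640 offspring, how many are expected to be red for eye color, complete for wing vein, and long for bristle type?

Trihybrid cross: RrVvBb × RrVvBb
Each trait segregates independently with a 3:1 phenotypic ratio, so each gene contributes 3/4 (dominant) or 1/4 (recessive).
Target: red (eye color), complete (wing vein), long (bristle type)
Probability = product of independent per-trait probabilities
= 3/4 × 3/4 × 3/4 = 27/64
Expected count = 27/64 × 640 = 270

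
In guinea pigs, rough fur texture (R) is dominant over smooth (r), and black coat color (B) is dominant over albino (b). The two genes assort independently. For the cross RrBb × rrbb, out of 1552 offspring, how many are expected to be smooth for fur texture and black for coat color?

Dihybrid cross RrBb × rrbb — consider each gene separately:
fur texture: Rr × rr → 2 Rr, 2 rr → 2 R_ : 2 rr (out of 4)
coat color: Bb × bb → 2 Bb, 2 bb → 2 B_ : 2 bb (out of 4)
Looking for: smooth (rr) and black (B_)
P(smooth) = 2/4, P(black) = 2/4
P(both) = 2/4 × 2/4 = 4/16 = 1/4
Expected count = 1/4 × 1552 = 388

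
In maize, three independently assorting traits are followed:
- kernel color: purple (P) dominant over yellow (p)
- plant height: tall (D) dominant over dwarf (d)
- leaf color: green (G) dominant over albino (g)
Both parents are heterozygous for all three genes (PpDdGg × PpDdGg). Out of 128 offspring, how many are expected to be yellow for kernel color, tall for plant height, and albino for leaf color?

Trihybrid cross: PpDdGg × PpDdGg
Each trait segregates independently with a 3:1 phenotypic ratio, so each gene contributes 3/4 (dominant) or 1/4 (recessive).
Target: yellow (kernel color), tall (plant height), albino (leaf color)
Probability = product of independent per-trait probabilities
= 1/4 × 3/4 × 1/4 = 3/64
Expected count = 3/64 × 128 = 6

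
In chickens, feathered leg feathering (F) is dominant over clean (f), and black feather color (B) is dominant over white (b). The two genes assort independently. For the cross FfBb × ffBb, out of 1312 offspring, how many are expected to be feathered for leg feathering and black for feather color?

Dihybrid cross FfBb × ffBb — consider each gene separately:
leg feathering: Ff × ff → 2 Ff, 2 ff → 2 F_ : 2 ff (out of 4)
feather color: Bb × Bb → 1 BB, 2 Bb, 1 bb → 3 B_ : 1 bb (out of 4)
Looking for: feathered (F_) and black (B_)
P(feathered) = 2/4, P(black) = 3/4
P(both) = 2/4 × 3/4 = 6/16 = 3/8
Expected count = 3/8 × 1312 = 492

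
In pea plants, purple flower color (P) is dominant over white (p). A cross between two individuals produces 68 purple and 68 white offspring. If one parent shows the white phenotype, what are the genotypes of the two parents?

Observed offspring: 68 purple, 68 white
The observed ratio simplifies to 1:1. One parent shows white, so its genotype must be pp. A 1:1 offspring split requires the other parent to be heterozygous (Pp).
Parent genotypes: pp × Pp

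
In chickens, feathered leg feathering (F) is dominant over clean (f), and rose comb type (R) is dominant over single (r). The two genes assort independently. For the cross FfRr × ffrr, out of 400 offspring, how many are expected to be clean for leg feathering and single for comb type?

Dihybrid cross FfRr × ffrr — consider each gene separately:
leg feathering: Ff × ff → 2 Ff, 2 ff → 2 F_ : 2 ff (out of 4)
comb type: Rr × rr → 2 Rr, 2 rr → 2 R_ : 2 rr (out of 4)
Looking for: clean (ff) and single (rr)
P(clean) = 2/4, P(single) = 2/4
P(both) = 2/4 × 2/4 = 4/16 = 1/4
Expected count = 1/4 × 400 = 100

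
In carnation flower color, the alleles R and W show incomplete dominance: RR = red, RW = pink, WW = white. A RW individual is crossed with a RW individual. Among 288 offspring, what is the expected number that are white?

Punnett square for RW × RW:
Offspring genotypes: 1 RR, 2 RW, 1 WW
Phenotype counts: 1 red, 2 pink, 1 white
white: 1 out of 4 → fraction 1/4
Expected count = 1/4 × 288 = 72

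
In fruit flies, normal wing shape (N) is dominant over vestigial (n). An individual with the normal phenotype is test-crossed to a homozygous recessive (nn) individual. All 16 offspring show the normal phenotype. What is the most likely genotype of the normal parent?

Test cross: ? × nn
All offspring are normal.
If the unknown parent were heterozygous (Nn), about half of 16 offspring would be vestigial; none are. The unknown parent is most likely homozygous dominant (NN).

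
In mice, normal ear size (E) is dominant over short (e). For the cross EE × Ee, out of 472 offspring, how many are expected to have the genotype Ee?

Punnett square for EE × Ee:
Offspring genotypes: 2 EE, 2 Ee
Total offspring: 4
Count with target: 2
Probability: 2/4 = 1/2
Expected count = 1/2 × 472 = 236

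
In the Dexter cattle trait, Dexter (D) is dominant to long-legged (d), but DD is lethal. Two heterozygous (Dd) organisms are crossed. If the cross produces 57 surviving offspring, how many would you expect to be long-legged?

Cross: Dd × Dd
Punnett square offspring (before lethality): 1 DD, 2 Dd, 1 dd
The DD genotype is lethal (embryos die); surviving offspring: 2 Dd, 1 dd
long-legged: 1 out of 3 → fraction 1/3
Expected count = 1/3 × 57 = 19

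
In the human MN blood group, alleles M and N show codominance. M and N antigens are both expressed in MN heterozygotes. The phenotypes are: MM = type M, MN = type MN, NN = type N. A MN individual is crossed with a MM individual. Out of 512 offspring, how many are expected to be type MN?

Punnett square for MN × MM:
Offspring genotypes: 2 MM, 2 MN
Phenotype counts: 2 type M, 2 type MN
type MN: 2 out of 4 → fraction 1/2
Expected count = 1/2 × 512 = 256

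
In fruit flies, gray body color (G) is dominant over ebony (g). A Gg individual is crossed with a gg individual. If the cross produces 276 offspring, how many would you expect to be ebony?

Punnett square for Gg × gg:
Offspring genotypes: 2 Gg, 2 gg
gray: 2, ebony: 2
ebony: 2 out of 4 → fraction 1/2
Expected count = 1/2 × 276 = 138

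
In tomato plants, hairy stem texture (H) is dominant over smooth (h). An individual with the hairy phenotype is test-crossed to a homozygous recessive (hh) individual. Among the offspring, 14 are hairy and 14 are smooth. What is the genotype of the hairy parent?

Test cross: ? × hh
Offspring: 14 hairy, 14 smooth — approximately 1:1.
A 1:1 ratio in a test cross indicates the unknown parent is heterozygous (Hh).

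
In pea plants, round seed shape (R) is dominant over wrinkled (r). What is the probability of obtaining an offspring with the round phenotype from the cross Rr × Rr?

Punnett square for Rr × Rr:
Offspring genotypes: 1 RR, 2 Rr, 1 rr
Total offspring: 4
Count with target: 3
Probability: 3/4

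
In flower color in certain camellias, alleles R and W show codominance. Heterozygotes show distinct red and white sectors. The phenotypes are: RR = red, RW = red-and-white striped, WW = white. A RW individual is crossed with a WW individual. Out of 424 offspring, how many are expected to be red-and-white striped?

Punnett square for RW × WW:
Offspring genotypes: 2 RW, 2 WW
Phenotype counts: 2 red-and-white striped, 2 white
red-and-white striped: 2 out of 4 → fraction 1/2
Expected count = 1/2 × 424 = 212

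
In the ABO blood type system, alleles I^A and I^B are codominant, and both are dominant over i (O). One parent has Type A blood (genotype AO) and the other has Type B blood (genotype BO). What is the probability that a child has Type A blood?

Cross: AO × BO
Possible offspring genotypes: 1 AB, 1 AO, 1 BO, 1 OO
Blood type counts: 1 Type AB, 1 Type A, 1 Type B, 1 Type O
Probability of Type A: 1/4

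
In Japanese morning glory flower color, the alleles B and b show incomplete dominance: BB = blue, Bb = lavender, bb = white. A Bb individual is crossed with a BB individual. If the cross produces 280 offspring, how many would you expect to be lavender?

Punnett square for Bb × BB:
Offspring genotypes: 2 BB, 2 Bb
Phenotype counts: 2 blue, 2 lavender
lavender: 2 out of 4 → fraction 1/2
Expected count = 1/2 × 280 = 140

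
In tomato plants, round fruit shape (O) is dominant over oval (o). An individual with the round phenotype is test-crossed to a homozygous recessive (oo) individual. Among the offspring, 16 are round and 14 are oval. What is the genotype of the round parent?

Test cross: ? × oo
Offspring: 16 round, 14 oval — approximately 1:1.
A 1:1 ratio in a test cross indicates the unknown parent is heterozygous (Oo).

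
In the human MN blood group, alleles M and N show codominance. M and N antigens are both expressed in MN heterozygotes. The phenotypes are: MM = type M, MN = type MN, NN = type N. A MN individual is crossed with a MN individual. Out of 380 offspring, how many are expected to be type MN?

Punnett square for MN × MN:
Offspring genotypes: 1 MM, 2 MN, 1 NN
Phenotype counts: 1 type M, 2 type MN, 1 type N
type MN: 2 out of 4 → fraction 1/2
Expected count = 1/2 × 380 = 190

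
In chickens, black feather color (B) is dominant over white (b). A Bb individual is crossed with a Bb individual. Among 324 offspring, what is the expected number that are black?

Punnett square for Bb × Bb:
Offspring genotypes: 1 BB, 2 Bb, 1 bb
black: 3, white: 1
black: 3 out of 4 → fraction 3/4
Expected count = 3/4 × 324 = 243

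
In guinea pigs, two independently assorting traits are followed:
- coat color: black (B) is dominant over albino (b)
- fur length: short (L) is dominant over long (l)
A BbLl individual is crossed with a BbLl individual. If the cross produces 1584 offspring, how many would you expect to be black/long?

Dihybrid cross BbLl × BbLl — consider each gene separately:
coat color: Bb × Bb → 1 BB, 2 Bb, 1 bb → 3 B_ : 1 bb (out of 4)
fur length: Ll × Ll → 1 LL, 2 Ll, 1 ll → 3 L_ : 1 ll (out of 4)
Combine (counts out of 4 × 4 = 16): black/short (B_L_) = 3×3 = 9; black/long (B_ll) = 3×1 = 3; albino/short (bbL_) = 1×3 = 3; albino/long (bbll) = 1×1 = 1
Phenotype counts (out of 16): 9 black/short, 3 black/long, 3 albino/short, 1 albino/long
black/long: 3 out of 16 → fraction 3/16
Expected count = 3/16 × 1584 = 297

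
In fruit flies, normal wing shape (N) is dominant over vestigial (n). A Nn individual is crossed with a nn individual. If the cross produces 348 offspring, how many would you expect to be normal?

Punnett square for Nn × nn:
Offspring genotypes: 2 Nn, 2 nn
normal: 2, vestigial: 2
normal: 2 out of 4 → fraction 1/2
Expected count = 1/2 × 348 = 174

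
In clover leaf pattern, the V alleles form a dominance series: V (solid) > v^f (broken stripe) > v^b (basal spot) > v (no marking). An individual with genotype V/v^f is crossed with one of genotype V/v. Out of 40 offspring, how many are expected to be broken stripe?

Cross: V/v^f × V/v
Allele dominance: V > v^f > v^b > v
Offspring genotypes: 1 V/V, 1 V/v, 1 V/v^f, 1 v^f/v
Phenotype counts: 3 solid, 1 broken stripe
broken stripe: 1 out of 4 → fraction 1/4
Expected count = 1/4 × 40 = 10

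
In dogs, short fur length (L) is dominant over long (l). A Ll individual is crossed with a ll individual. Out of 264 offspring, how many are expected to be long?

Punnett square for Ll × ll:
Offspring genotypes: 2 Ll, 2 ll
short: 2, long: 2
long: 2 out of 4 → fraction 1/2
Expected count = 1/2 × 264 = 132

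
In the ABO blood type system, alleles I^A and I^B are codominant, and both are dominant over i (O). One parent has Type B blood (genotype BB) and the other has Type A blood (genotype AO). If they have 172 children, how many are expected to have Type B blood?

Cross: BB × AO
Possible offspring genotypes: 2 AB, 2 BO
Blood type counts: 2 Type AB, 2 Type B
Probability of Type B: 2/4 = 1/2
Expected count = 1/2 × 172 = 86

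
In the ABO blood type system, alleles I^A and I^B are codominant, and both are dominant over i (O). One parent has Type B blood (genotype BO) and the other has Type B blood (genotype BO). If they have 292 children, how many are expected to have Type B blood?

Cross: BO × BO
Possible offspring genotypes: 1 BB, 2 BO, 1 OO
Blood type counts: 3 Type B, 1 Type O
Probability of Type B: 3/4
Expected count = 3/4 × 292 = 219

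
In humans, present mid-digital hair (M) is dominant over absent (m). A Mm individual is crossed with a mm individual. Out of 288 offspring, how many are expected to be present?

Punnett square for Mm × mm:
Offspring genotypes: 2 Mm, 2 mm
present: 2, absent: 2
present: 2 out of 4 → fraction 1/2
Expected count = 1/2 × 288 = 144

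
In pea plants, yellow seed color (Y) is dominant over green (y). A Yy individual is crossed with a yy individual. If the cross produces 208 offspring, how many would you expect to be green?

Punnett square for Yy × yy:
Offspring genotypes: 2 Yy, 2 yy
yellow: 2, green: 2
green: 2 out of 4 → fraction 1/2
Expected count = 1/2 × 208 = 104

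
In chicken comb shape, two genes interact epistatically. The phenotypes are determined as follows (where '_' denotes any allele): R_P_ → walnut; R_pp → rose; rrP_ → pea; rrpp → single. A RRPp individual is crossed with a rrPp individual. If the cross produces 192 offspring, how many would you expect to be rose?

Cross: RRPp × rrPp — consider each gene separately:
R gene: RR × rr → 4 Rr → 4 R_ (out of 4)
P gene: Pp × Pp → 1 PP, 2 Pp, 1 pp → 3 P_ : 1 pp (out of 4)
Genotype classes (out of 4 × 4 = 16): R_P_ = 4×3 = 12; R_pp = 4×1 = 4
Apply the phenotype rules: R_P_ (12) → walnut; R_pp (4) → rose
Phenotype counts (out of 16): 12 walnut, 4 rose
rose: 4 out of 16 → fraction 1/4
Expected count = 1/4 × 192 = 48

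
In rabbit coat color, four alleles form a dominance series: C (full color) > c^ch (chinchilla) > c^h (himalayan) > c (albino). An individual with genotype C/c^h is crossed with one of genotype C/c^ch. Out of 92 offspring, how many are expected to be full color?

Cross: C/c^h × C/c^ch
Allele dominance: C > c^ch > c^h > c
Offspring genotypes: 1 C/C, 1 C/c^ch, 1 C/c^h, 1 c^ch/c^h
Phenotype counts: 3 full color, 1 chinchilla
full color: 3 out of 4 → fraction 3/4
Expected count = 3/4 × 92 = 69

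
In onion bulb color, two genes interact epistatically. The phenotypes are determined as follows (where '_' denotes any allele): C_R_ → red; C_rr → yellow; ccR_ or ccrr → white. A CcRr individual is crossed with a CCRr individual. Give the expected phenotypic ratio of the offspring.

Cross: CcRr × CCRr — consider each gene separately:
C gene: Cc × CC → 2 CC, 2 Cc → 4 C_ (out of 4)
R gene: Rr × Rr → 1 RR, 2 Rr, 1 rr → 3 R_ : 1 rr (out of 4)
Genotype classes (out of 4 × 4 = 16): C_R_ = 4×3 = 12; C_rr = 4×1 = 4
Apply the phenotype rules: C_R_ (12) → red; C_rr (4) → yellow
Phenotype counts (out of 16): 12 red, 4 yellow
Ratio: 3 red : 1 yellow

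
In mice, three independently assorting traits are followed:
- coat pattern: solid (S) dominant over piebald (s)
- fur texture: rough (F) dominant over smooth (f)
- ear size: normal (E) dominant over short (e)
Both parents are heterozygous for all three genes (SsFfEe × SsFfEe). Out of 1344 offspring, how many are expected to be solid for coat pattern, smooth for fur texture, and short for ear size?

Trihybrid cross: SsFfEe × SsFfEe
Each trait segregates independently with a 3:1 phenotypic ratio, so each gene contributes 3/4 (dominant) or 1/4 (recessive).
Target: solid (coat pattern), smooth (fur texture), short (ear size)
Probability = product of independent per-trait probabilities
= 3/4 × 1/4 × 1/4 = 3/64
Expected count = 3/64 × 1344 = 63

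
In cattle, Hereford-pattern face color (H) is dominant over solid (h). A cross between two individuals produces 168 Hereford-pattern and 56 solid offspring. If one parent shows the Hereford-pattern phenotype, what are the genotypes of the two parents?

Observed offspring: 168 Hereford-pattern, 56 solid
The observed ratio simplifies to 3:1. Solid (hh) offspring appear, so each parent must contribute one h allele. The parent stated to show Hereford-pattern carries H, so it is Hh. The other parent is then either Hh or hh: Hh × hh would give a 1:1 split, whereas Hh × Hh gives 3:1 — matching the data. So both parents are heterozygous (Hh × Hh).
Parent genotypes: Hh × Hh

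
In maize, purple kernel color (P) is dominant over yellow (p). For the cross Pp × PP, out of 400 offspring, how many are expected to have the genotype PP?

Punnett square for Pp × PP:
Offspring genotypes: 2 PP, 2 Pp
Total offspring: 4
Count with target: 2
Probability: 2/4 = 1/2
Expected count = 1/2 × 400 = 200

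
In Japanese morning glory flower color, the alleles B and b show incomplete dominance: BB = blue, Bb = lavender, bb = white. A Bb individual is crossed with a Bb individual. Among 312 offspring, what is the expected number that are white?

Punnett square for Bb × Bb:
Offspring genotypes: 1 BB, 2 Bb, 1 bb
Phenotype counts: 1 blue, 2 lavender, 1 white
white: 1 out of 4 → fraction 1/4
Expected count = 1/4 × 312 = 78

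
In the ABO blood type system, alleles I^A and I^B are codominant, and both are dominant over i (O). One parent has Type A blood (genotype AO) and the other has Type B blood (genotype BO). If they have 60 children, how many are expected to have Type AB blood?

Cross: AO × BO
Possible offspring genotypes: 1 AB, 1 AO, 1 BO, 1 OO
Blood type counts: 1 Type AB, 1 Type A, 1 Type B, 1 Type O
Probability of Type AB: 1/4
Expected count = 1/4 × 60 = 15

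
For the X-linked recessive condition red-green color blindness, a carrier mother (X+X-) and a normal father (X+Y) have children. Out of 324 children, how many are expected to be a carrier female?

Cross: X+X- × X+Y
Offspring: 1 X+X+, 1 X+Y, 1 X+X-, 1 X-Y
Probability of a carrier female: 1/4
Expected count = 1/4 × 324 = 81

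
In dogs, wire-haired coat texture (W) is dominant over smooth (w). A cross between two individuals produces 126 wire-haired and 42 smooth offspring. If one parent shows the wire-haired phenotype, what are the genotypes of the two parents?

Observed offspring: 126 wire-haired, 42 smooth
The observed ratio simplifies to 3:1. Smooth (ww) offspring appear, so each parent must contribute one w allele. The parent stated to show wire-haired carries W, so it is Ww. The other parent is then either Ww or ww: Ww × ww would give a 1:1 split, whereas Ww × Ww gives 3:1 — matching the data. So both parents are heterozygous (Ww × Ww).
Parent genotypes: Ww × Ww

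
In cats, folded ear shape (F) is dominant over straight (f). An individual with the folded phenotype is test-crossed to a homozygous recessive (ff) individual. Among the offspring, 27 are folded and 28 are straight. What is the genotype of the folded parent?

Test cross: ? × ff
Offspring: 27 folded, 28 straight — approximately 1:1.
A 1:1 ratio in a test cross indicates the unknown parent is heterozygous (Ff).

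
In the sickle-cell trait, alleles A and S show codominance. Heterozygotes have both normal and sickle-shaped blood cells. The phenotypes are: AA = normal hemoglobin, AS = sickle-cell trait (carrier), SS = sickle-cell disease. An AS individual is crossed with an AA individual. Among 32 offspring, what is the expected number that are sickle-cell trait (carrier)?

Punnett square for AS × AA:
Offspring genotypes: 2 AA, 2 AS
Phenotype counts: 2 normal hemoglobin, 2 sickle-cell trait (carrier)
sickle-cell trait (carrier): 2 out of 4 → fraction 1/2
Expected count = 1/2 × 32 = 16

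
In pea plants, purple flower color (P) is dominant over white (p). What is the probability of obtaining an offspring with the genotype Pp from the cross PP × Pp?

Punnett square for PP × Pp:
Offspring genotypes: 2 PP, 2 Pp
Total offspring: 4
Count with target: 2
Probability: 2/4 = 1/2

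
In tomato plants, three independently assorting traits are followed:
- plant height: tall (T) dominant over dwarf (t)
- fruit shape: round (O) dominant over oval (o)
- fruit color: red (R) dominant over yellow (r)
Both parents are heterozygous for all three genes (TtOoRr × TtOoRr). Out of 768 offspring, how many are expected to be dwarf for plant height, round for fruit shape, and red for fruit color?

Trihybrid cross: TtOoRr × TtOoRr
Each trait segregates independently with a 3:1 phenotypic ratio, so each gene contributes 3/4 (dominant) or 1/4 (recessive).
Target: dwarf (plant height), round (fruit shape), red (fruit color)
Probability = product of independent per-trait probabilities
= 1/4 × 3/4 × 3/4 = 9/64
Expected count = 9/64 × 768 = 108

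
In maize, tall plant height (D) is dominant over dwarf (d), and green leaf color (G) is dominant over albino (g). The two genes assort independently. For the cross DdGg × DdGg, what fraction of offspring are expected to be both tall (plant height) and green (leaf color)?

Dihybrid cross DdGg × DdGg — consider each gene separately:
plant height: Dd × Dd → 1 DD, 2 Dd, 1 dd → 3 D_ : 1 dd (out of 4)
leaf color: Gg × Gg → 1 GG, 2 Gg, 1 gg → 3 G_ : 1 gg (out of 4)
Looking for: tall (D_) and green (G_)
P(tall) = 3/4, P(green) = 3/4
P(both) = 3/4 × 3/4 = 9/16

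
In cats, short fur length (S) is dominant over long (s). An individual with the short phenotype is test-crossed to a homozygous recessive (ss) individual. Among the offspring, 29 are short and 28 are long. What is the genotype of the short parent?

Test cross: ? × ss
Offspring: 29 short, 28 long — approximately 1:1.
A 1:1 ratio in a test cross indicates the unknown parent is heterozygous (Ss).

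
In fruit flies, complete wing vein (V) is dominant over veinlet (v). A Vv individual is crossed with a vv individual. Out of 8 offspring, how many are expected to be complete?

Punnett square for Vv × vv:
Offspring genotypes: 2 Vv, 2 vv
complete: 2, veinlet: 2
complete: 2 out of 4 → fraction 1/2
Expected count = 1/2 × 8 = 4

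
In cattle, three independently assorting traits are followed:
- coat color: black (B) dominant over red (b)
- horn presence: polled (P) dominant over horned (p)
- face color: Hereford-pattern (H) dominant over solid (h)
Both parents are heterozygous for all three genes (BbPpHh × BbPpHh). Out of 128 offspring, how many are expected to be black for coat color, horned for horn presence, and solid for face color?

Trihybrid cross: BbPpHh × BbPpHh
Each trait segregates independently with a 3:1 phenotypic ratio, so each gene contributes 3/4 (dominant) or 1/4 (recessive).
Target: black (coat color), horned (horn presence), solid (face color)
Probability = product of independent per-trait probabilities
= 3/4 × 1/4 × 1/4 = 3/64
Expected count = 3/64 × 128 = 6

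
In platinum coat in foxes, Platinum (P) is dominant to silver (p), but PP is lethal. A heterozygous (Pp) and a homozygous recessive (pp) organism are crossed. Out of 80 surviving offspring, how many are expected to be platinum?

Cross: Pp × pp
Punnett square offspring (before lethality): 2 Pp, 2 pp
No PP offspring are produced in this cross.
platinum: 2 out of 4 → fraction 1/2
Expected count = 1/2 × 80 = 40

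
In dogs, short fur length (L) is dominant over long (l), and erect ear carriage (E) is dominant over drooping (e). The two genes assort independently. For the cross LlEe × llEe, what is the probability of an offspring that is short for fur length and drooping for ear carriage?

Dihybrid cross LlEe × llEe — consider each gene separately:
fur length: Ll × ll → 2 Ll, 2 ll → 2 L_ : 2 ll (out of 4)
ear carriage: Ee × Ee → 1 EE, 2 Ee, 1 ee → 3 E_ : 1 ee (out of 4)
Looking for: short (L_) and drooping (ee)
P(short) = 2/4, P(drooping) = 1/4
P(both) = 2/4 × 1/4 = 2/16 = 1/8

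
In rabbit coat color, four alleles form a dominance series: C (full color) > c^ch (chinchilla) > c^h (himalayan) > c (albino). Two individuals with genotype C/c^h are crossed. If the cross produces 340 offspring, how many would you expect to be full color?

Cross: C/c^h × C/c^h
Allele dominance: C > c^ch > c^h > c
Offspring genotypes: 1 C/C, 2 C/c^h, 1 c^h/c^h
Phenotype counts: 3 full color, 1 himalayan
full color: 3 out of 4 → fraction 3/4
Expected count = 3/4 × 340 = 255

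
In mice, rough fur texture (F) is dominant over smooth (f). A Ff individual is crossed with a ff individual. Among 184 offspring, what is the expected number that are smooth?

Punnett square for Ff × ff:
Offspring genotypes: 2 Ff, 2 ff
rough: 2, smooth: 2
smooth: 2 out of 4 → fraction 1/2
Expected count = 1/2 × 184 = 92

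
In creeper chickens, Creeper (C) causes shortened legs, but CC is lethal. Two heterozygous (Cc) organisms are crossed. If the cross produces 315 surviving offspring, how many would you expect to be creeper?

Cross: Cc × Cc
Punnett square offspring (before lethality): 1 CC, 2 Cc, 1 cc
The CC genotype is lethal (embryos die); surviving offspring: 2 Cc, 1 cc
creeper: 2 out of 3 → fraction 2/3
Expected count = 2/3 × 315 = 210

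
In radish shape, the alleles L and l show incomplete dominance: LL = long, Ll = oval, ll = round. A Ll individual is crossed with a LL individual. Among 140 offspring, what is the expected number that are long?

Punnett square for Ll × LL:
Offspring genotypes: 2 LL, 2 Ll
Phenotype counts: 2 long, 2 oval
long: 2 out of 4 → fraction 1/2
Expected count = 1/2 × 140 = 70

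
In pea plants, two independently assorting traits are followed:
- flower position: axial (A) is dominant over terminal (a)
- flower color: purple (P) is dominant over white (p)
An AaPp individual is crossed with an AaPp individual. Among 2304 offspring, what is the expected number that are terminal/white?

Dihybrid cross AaPp × AaPp — consider each gene separately:
flower position: Aa × Aa → 1 AA, 2 Aa, 1 aa → 3 A_ : 1 aa (out of 4)
flower color: Pp × Pp → 1 PP, 2 Pp, 1 pp → 3 P_ : 1 pp (out of 4)
Combine (counts out of 4 × 4 = 16): axial/purple (A_P_) = 3×3 = 9; axial/white (A_pp) = 3×1 = 3; terminal/purple (aaP_) = 1×3 = 3; terminal/white (aapp) = 1×1 = 1
Phenotype counts (out of 16): 9 axial/purple, 3 axial/white, 3 terminal/purple, 1 terminal/white
terminal/white: 1 out of 16 → fraction 1/16
Expected count = 1/16 × 2304 = 144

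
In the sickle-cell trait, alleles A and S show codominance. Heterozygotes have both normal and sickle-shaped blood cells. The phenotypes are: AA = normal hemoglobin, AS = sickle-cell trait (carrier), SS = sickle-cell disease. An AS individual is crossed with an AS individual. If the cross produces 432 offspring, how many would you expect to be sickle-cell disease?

Punnett square for AS × AS:
Offspring genotypes: 1 AA, 2 AS, 1 SS
Phenotype counts: 1 normal hemoglobin, 2 sickle-cell trait (carrier), 1 sickle-cell disease
sickle-cell disease: 1 out of 4 → fraction 1/4
Expected count = 1/4 × 432 = 108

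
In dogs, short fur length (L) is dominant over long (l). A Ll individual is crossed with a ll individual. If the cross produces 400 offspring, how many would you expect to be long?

Punnett square for Ll × ll:
Offspring genotypes: 2 Ll, 2 ll
short: 2, long: 2
long: 2 out of 4 → fraction 1/2
Expected count = 1/2 × 400 = 200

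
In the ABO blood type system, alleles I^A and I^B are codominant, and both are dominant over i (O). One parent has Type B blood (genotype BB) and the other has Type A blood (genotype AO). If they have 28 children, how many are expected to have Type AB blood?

Cross: BB × AO
Possible offspring genotypes: 2 AB, 2 BO
Blood type counts: 2 Type AB, 2 Type B
Probability of Type AB: 2/4 = 1/2
Expected count = 1/2 × 28 = 14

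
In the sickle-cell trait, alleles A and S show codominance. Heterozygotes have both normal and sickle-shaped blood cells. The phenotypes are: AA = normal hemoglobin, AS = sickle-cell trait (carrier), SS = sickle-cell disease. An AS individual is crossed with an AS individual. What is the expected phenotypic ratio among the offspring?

Punnett square for AS × AS:
Offspring genotypes: 1 AA, 2 AS, 1 SS
Phenotype counts: 1 normal hemoglobin, 2 sickle-cell trait (carrier), 1 sickle-cell disease
Ratio: 1 normal hemoglobin : 2 sickle-cell trait (carrier) : 1 sickle-cell disease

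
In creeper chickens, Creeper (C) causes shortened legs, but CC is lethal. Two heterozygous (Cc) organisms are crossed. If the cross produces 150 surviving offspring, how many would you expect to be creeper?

Cross: Cc × Cc
Punnett square offspring (before lethality): 1 CC, 2 Cc, 1 cc
The CC genotype is lethal (embryos die); surviving offspring: 2 Cc, 1 cc
creeper: 2 out of 3 → fraction 2/3
Expected count = 2/3 × 150 = 100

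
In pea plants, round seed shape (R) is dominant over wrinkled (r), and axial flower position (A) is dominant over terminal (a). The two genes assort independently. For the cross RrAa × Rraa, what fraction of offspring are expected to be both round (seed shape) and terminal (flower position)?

Dihybrid cross RrAa × Rraa — consider each gene separately:
seed shape: Rr × Rr → 1 RR, 2 Rr, 1 rr → 3 R_ : 1 rr (out of 4)
flower position: Aa × aa → 2 Aa, 2 aa → 2 A_ : 2 aa (out of 4)
Looking for: round (R_) and terminal (aa)
P(round) = 3/4, P(terminal) = 2/4
P(both) = 3/4 × 2/4 = 6/16 = 3/8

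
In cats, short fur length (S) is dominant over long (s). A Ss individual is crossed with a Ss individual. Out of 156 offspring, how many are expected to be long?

Punnett square for Ss × Ss:
Offspring genotypes: 1 SS, 2 Ss, 1 ss
short: 3, long: 1
long: 1 out of 4 → fraction 1/4
Expected count = 1/4 × 156 = 39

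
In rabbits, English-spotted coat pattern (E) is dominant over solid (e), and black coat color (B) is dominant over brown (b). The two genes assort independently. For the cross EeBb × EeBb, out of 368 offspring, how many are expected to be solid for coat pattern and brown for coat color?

Dihybrid cross EeBb × EeBb — consider each gene separately:
coat pattern: Ee × Ee → 1 EE, 2 Ee, 1 ee → 3 E_ : 1 ee (out of 4)
coat color: Bb × Bb → 1 BB, 2 Bb, 1 bb → 3 B_ : 1 bb (out of 4)
Looking for: solid (ee) and brown (bb)
P(solid) = 1/4, P(brown) = 1/4
P(both) = 1/4 × 1/4 = 1/16
Expected count = 1/16 × 368 = 23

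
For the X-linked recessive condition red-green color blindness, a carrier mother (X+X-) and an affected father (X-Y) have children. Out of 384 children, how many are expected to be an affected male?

Cross: X+X- × X-Y
Offspring: 1 X+X-, 1 X+Y, 1 X-X-, 1 X-Y
Probability of an affected male: 1/4
Expected count = 1/4 × 384 = 96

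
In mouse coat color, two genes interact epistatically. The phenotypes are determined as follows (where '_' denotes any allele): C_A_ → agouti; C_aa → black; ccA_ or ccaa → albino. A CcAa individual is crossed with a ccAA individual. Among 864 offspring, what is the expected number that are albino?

Cross: CcAa × ccAA — consider each gene separately:
C gene: Cc × cc → 2 Cc, 2 cc → 2 C_ : 2 cc (out of 4)
A gene: Aa × AA → 2 AA, 2 Aa → 4 A_ (out of 4)
Genotype classes (out of 4 × 4 = 16): C_A_ = 2×4 = 8; ccA_ = 2×4 = 8
Apply the phenotype rules: C_A_ (8) → agouti; ccA_ (8) → albino
Phenotype counts (out of 16): 8 agouti, 8 albino
albino: 8 out of 16 → fraction 1/2
Expected count = 1/2 × 864 = 432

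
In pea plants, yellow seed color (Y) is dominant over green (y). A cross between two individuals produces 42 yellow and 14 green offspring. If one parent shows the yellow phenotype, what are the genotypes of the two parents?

Observed offspring: 42 yellow, 14 green
The observed ratio simplifies to 3:1. Green (yy) offspring appear, so each parent must contribute one y allele. The parent stated to show yellow carries Y, so it is Yy. The other parent is then either Yy or yy: Yy × yy would give a 1:1 split, whereas Yy × Yy gives 3:1 — matching the data. So both parents are heterozygous (Yy × Yy).
Parent genotypes: Yy × Yy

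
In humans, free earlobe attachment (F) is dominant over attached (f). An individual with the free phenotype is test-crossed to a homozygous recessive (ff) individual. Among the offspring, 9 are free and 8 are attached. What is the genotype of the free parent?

Test cross: ? × ff
Offspring: 9 free, 8 attached — approximately 1:1.
A 1:1 ratio in a test cross indicates the unknown parent is heterozygous (Ff).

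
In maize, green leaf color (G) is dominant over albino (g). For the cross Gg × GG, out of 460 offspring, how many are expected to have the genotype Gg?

Punnett square for Gg × GG:
Offspring genotypes: 2 GG, 2 Gg
Total offspring: 4
Count with target: 2
Probability: 2/4 = 1/2
Expected count = 1/2 × 460 = 230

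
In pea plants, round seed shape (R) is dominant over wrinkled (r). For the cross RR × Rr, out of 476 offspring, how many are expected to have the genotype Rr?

Punnett square for RR × Rr:
Offspring genotypes: 2 RR, 2 Rr
Total offspring: 4
Count with target: 2
Probability: 2/4 = 1/2
Expected count = 1/2 × 476 = 238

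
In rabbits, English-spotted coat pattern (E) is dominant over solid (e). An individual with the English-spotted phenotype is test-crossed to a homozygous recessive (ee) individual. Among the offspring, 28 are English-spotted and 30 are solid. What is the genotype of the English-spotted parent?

Test cross: ? × ee
Offspring: 28 English-spotted, 30 solid — approximately 1:1.
A 1:1 ratio in a test cross indicates the unknown parent is heterozygous (Ee).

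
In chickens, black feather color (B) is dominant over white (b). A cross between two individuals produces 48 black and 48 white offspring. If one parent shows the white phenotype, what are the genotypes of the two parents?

Observed offspring: 48 black, 48 white
The observed ratio simplifies to 1:1. One parent shows white, so its genotype must be bb. A 1:1 offspring split requires the other parent to be heterozygous (Bb).
Parent genotypes: bb × Bb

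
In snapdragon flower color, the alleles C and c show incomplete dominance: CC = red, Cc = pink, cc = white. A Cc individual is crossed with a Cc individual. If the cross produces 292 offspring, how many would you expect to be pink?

Punnett square for Cc × Cc:
Offspring genotypes: 1 CC, 2 Cc, 1 cc
Phenotype counts: 1 red, 2 pink, 1 white
pink: 2 out of 4 → fraction 1/2
Expected count = 1/2 × 292 = 146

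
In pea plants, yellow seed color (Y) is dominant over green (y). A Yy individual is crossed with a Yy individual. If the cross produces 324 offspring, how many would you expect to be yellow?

Punnett square for Yy × Yy:
Offspring genotypes: 1 YY, 2 Yy, 1 yy
yellow: 3, green: 1
yellow: 3 out of 4 → fraction 3/4
Expected count = 3/4 × 324 = 243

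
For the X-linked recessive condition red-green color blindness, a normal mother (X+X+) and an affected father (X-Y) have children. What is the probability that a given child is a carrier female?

Cross: X+X+ × X-Y
Offspring: 2 X+X-, 2 X+Y
Probability of a carrier female: 2/4 = 1/2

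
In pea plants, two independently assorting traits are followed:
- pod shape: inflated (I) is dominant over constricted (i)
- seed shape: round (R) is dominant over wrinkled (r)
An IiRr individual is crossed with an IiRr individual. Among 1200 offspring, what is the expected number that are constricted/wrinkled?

Dihybrid cross IiRr × IiRr — consider each gene separately:
pod shape: Ii × Ii → 1 II, 2 Ii, 1 ii → 3 I_ : 1 ii (out of 4)
seed shape: Rr × Rr → 1 RR, 2 Rr, 1 rr → 3 R_ : 1 rr (out of 4)
Combine (counts out of 4 × 4 = 16): inflated/round (I_R_) = 3×3 = 9; inflated/wrinkled (I_rr) = 3×1 = 3; constricted/round (iiR_) = 1×3 = 3; constricted/wrinkled (iirr) = 1×1 = 1
Phenotype counts (out of 16): 9 inflated/round, 3 inflated/wrinkled, 3 constricted/round, 1 constricted/wrinkled
constricted/wrinkled: 1 out of 16 → fraction 1/16
Expected count = 1/16 × 1200 = 75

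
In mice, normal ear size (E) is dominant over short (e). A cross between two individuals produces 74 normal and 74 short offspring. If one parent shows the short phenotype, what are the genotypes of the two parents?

Observed offspring: 74 normal, 74 short
The observed ratio simplifies to 1:1. One parent shows short, so its genotype must be ee. A 1:1 offspring split requires the other parent to be heterozygous (Ee).
Parent genotypes: ee × Ee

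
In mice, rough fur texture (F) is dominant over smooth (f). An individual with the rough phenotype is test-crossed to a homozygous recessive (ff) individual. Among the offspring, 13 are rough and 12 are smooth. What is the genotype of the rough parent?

Test cross: ? × ff
Offspring: 13 rough, 12 smooth — approximately 1:1.
A 1:1 ratio in a test cross indicates the unknown parent is heterozygous (Ff).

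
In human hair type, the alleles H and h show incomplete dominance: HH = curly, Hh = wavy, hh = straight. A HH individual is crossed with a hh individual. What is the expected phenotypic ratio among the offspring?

Punnett square for HH × hh:
Offspring genotypes: 4 Hh
Phenotype counts: 4 wavy
Ratio: all wavy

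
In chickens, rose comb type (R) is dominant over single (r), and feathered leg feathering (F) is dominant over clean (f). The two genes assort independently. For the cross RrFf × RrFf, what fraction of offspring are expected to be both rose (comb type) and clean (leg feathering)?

Dihybrid cross RrFf × RrFf — consider each gene separately:
comb type: Rr × Rr → 1 RR, 2 Rr, 1 rr → 3 R_ : 1 rr (out of 4)
leg feathering: Ff × Ff → 1 FF, 2 Ff, 1 ff → 3 F_ : 1 ff (out of 4)
Looking for: rose (R_) and clean (ff)
P(rose) = 3/4, P(clean) = 1/4
P(both) = 3/4 × 1/4 = 3/16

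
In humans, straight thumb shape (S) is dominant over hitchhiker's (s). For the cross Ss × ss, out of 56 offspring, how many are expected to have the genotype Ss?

Punnett square for Ss × ss:
Offspring genotypes: 2 Ss, 2 ss
Total offspring: 4
Count with target: 2
Probability: 2/4 = 1/2
Expected count = 1/2 × 56 = 28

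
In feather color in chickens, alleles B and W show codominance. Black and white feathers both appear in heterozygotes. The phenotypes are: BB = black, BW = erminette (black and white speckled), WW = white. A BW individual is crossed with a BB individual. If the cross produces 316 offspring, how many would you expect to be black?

Punnett square for BW × BB:
Offspring genotypes: 2 BB, 2 BW
Phenotype counts: 2 black, 2 erminette (black and white speckled)
black: 2 out of 4 → fraction 1/2
Expected count = 1/2 × 316 = 158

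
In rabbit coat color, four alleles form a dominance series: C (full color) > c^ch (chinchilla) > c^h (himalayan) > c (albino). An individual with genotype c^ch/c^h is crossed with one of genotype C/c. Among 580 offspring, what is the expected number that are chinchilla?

Cross: c^ch/c^h × C/c
Allele dominance: C > c^ch > c^h > c
Offspring genotypes: 1 C/c^ch, 1 c^ch/c, 1 C/c^h, 1 c^h/c
Phenotype counts: 2 full color, 1 chinchilla, 1 himalayan
chinchilla: 1 out of 4 → fraction 1/4
Expected count = 1/4 × 580 = 145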